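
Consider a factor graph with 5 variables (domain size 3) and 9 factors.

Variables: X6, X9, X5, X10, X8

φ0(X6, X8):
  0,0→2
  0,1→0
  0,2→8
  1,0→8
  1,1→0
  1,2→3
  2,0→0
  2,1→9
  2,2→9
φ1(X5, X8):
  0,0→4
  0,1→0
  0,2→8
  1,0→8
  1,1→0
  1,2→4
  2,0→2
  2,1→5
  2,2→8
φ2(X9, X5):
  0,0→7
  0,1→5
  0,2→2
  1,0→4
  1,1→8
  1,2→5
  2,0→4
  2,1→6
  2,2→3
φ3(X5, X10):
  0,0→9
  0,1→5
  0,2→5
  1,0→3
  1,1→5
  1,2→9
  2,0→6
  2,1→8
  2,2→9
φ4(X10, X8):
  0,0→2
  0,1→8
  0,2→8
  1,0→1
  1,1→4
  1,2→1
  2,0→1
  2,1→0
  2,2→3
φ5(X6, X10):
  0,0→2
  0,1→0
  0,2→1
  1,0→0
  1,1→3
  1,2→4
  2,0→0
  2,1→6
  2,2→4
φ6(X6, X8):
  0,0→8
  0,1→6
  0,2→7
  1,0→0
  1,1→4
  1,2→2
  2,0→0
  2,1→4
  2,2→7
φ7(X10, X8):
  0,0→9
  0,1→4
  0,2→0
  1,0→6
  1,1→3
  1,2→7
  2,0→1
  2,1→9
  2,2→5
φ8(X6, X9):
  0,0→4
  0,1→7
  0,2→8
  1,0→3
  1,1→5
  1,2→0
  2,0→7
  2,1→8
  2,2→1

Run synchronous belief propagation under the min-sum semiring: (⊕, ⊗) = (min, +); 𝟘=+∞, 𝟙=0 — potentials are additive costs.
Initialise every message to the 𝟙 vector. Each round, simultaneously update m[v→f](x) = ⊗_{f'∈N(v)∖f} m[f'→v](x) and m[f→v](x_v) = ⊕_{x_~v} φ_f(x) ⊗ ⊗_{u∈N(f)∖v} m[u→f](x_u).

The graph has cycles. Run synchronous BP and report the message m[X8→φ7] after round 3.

init: all messages = 𝟙 over 3 values
r1 m[φ0→X6] = [0, 0, 0]
r1 m[φ0→X8] = [0, 0, 3]
r1 m[φ1→X5] = [0, 0, 2]
r1 m[φ1→X8] = [2, 0, 4]
r1 m[φ2→X9] = [2, 4, 3]
r1 m[φ2→X5] = [4, 5, 2]
r1 m[φ3→X5] = [5, 3, 6]
r1 m[φ3→X10] = [3, 5, 5]
r1 m[φ4→X10] = [2, 1, 0]
r1 m[φ4→X8] = [1, 0, 1]
r1 m[φ5→X6] = [0, 0, 0]
r1 m[φ5→X10] = [0, 0, 1]
r1 m[φ6→X6] = [6, 0, 0]
r1 m[φ6→X8] = [0, 4, 2]
r1 m[φ7→X10] = [0, 3, 1]
r1 m[φ7→X8] = [1, 3, 0]
r1 m[φ8→X6] = [4, 0, 1]
r1 m[φ8→X9] = [3, 5, 0]
r1 m[X6→φ0] = [0, 0, 0]
r1 m[X6→φ5] = [0, 0, 0]
r1 m[X6→φ6] = [0, 0, 0]
r1 m[X6→φ8] = [0, 0, 0]
r1 m[X9→φ2] = [0, 0, 0]
r1 m[X9→φ8] = [0, 0, 0]
r1 m[X5→φ1] = [0, 0, 0]
r1 m[X5→φ2] = [0, 0, 0]
r1 m[X5→φ3] = [0, 0, 0]
r1 m[X10→φ3] = [0, 0, 0]
r1 m[X10→φ4] = [0, 0, 0]
r1 m[X10→φ5] = [0, 0, 0]
r1 m[X10→φ7] = [0, 0, 0]
r1 m[X8→φ0] = [0, 0, 0]
r1 m[X8→φ1] = [0, 0, 0]
r1 m[X8→φ4] = [0, 0, 0]
r1 m[X8→φ6] = [0, 0, 0]
r1 m[X8→φ7] = [0, 0, 0]
r2 m[φ0→X6] = [0, 0, 0]
r2 m[φ0→X8] = [0, 0, 3]
r2 m[φ1→X5] = [0, 0, 2]
r2 m[φ1→X8] = [2, 0, 4]
r2 m[φ2→X9] = [2, 4, 3]
r2 m[φ2→X5] = [4, 5, 2]
r2 m[φ3→X5] = [5, 3, 6]
r2 m[φ3→X10] = [3, 5, 5]
r2 m[φ4→X10] = [2, 1, 0]
r2 m[φ4→X8] = [1, 0, 1]
r2 m[φ5→X6] = [0, 0, 0]
r2 m[φ5→X10] = [0, 0, 1]
r2 m[φ6→X6] = [6, 0, 0]
r2 m[φ6→X8] = [0, 4, 2]
r2 m[φ7→X10] = [0, 3, 1]
r2 m[φ7→X8] = [1, 3, 0]
r2 m[φ8→X6] = [4, 0, 1]
r2 m[φ8→X9] = [3, 5, 0]
r2 m[X6→φ0] = [10, 0, 1]
r2 m[X6→φ5] = [10, 0, 1]
r2 m[X6→φ6] = [4, 0, 1]
r2 m[X6→φ8] = [6, 0, 0]
r2 m[X9→φ2] = [3, 5, 0]
r2 m[X9→φ8] = [2, 4, 3]
r2 m[X5→φ1] = [9, 8, 8]
r2 m[X5→φ2] = [5, 3, 8]
r2 m[X5→φ3] = [4, 5, 4]
r2 m[X10→φ3] = [2, 4, 2]
r2 m[X10→φ4] = [3, 8, 7]
r2 m[X10→φ5] = [5, 9, 6]
r2 m[X10→φ7] = [5, 6, 6]
r2 m[X8→φ0] = [4, 7, 7]
r2 m[X8→φ1] = [2, 7, 6]
r2 m[X8→φ4] = [3, 7, 9]
r2 m[X8→φ6] = [4, 3, 8]
r2 m[X8→φ7] = [3, 4, 10]
r3 m[φ0→X6] = [6, 7, 4]
r3 m[φ0→X8] = [1, 0, 3]
r3 m[φ1→X5] = [6, 7, 4]
r3 m[φ1→X8] = [10, 8, 12]
r3 m[φ2→X9] = [8, 9, 9]
r3 m[φ2→X5] = [4, 6, 3]
r3 m[φ3→X5] = [7, 5, 8]
r3 m[φ3→X10] = [8, 9, 9]
r3 m[φ4→X10] = [5, 4, 4]
r3 m[φ4→X8] = [5, 7, 9]
r3 m[φ5→X6] = [7, 5, 5]
r3 m[φ5→X10] = [0, 3, 4]
r3 m[φ6→X6] = [9, 4, 4]
r3 m[φ6→X8] = [0, 4, 2]
r3 m[φ7→X10] = [8, 7, 4]
r3 m[φ7→X8] = [7, 9, 5]
r3 m[φ8→X6] = [6, 3, 4]
r3 m[φ8→X9] = [3, 5, 0]
r3 m[X6→φ0] = [10, 0, 1]
r3 m[X6→φ5] = [10, 0, 1]
r3 m[X6→φ6] = [4, 0, 1]
r3 m[X6→φ8] = [6, 0, 0]
r3 m[X9→φ2] = [3, 5, 0]
r3 m[X9→φ8] = [2, 4, 3]
r3 m[X5→φ1] = [9, 8, 8]
r3 m[X5→φ2] = [5, 3, 8]
r3 m[X5→φ3] = [4, 5, 4]
r3 m[X10→φ3] = [2, 4, 2]
r3 m[X10→φ4] = [3, 8, 7]
r3 m[X10→φ5] = [5, 9, 6]
r3 m[X10→φ7] = [5, 6, 6]
r3 m[X8→φ0] = [4, 7, 7]
r3 m[X8→φ1] = [2, 7, 6]
r3 m[X8→φ4] = [3, 7, 9]
r3 m[X8→φ6] = [4, 3, 8]
r3 m[X8→φ7] = [3, 4, 10]

message @ round 3 = [3, 4, 10]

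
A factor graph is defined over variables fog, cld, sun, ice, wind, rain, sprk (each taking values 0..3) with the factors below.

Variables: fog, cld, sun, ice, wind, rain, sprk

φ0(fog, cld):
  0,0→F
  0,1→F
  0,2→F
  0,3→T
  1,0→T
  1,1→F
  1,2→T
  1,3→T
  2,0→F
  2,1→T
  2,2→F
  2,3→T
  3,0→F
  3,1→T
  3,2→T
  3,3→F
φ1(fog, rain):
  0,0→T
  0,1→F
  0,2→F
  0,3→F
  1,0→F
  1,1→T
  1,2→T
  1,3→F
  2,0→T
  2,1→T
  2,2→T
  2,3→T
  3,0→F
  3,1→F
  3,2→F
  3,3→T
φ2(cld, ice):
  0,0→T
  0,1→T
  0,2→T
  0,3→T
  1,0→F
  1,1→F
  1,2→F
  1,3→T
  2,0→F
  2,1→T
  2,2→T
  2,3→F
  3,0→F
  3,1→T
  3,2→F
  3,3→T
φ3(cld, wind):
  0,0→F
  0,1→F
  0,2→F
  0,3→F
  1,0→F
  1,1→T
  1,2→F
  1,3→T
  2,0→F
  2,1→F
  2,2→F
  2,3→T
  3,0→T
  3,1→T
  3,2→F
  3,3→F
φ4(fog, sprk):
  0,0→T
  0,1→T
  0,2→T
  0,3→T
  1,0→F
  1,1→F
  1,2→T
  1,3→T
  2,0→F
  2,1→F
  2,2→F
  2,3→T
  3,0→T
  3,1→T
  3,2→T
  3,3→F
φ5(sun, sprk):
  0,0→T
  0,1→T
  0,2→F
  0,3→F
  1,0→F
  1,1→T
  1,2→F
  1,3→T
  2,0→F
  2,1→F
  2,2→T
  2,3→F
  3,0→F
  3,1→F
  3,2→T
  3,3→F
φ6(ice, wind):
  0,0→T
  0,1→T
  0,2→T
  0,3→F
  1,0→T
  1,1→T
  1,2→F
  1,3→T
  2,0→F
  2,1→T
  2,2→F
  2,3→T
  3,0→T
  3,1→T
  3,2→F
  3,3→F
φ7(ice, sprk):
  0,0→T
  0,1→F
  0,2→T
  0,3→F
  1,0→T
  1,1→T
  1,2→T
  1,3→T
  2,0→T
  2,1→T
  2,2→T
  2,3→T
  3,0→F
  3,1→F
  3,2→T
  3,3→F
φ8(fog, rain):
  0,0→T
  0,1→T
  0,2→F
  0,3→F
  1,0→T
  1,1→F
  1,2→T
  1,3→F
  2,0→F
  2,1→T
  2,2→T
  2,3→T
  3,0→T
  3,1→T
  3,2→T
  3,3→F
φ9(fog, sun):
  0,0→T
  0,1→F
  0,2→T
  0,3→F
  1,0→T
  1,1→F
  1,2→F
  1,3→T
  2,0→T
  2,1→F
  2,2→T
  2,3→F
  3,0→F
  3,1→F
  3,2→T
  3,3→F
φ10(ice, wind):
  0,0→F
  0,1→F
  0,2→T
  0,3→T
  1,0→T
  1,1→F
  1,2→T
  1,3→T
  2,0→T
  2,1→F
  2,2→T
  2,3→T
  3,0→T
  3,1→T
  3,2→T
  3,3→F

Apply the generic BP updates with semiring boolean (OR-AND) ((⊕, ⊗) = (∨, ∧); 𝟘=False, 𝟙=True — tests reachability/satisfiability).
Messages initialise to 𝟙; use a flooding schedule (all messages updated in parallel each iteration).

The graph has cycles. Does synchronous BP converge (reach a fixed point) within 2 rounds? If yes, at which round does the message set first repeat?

NOT CONVERGED within 2 rounds

init: all messages = 𝟙 over 4 values
r1 m[φ0→fog] = [T, T, T, T]
r1 m[φ0→cld] = [T, T, T, T]
r1 m[φ1→fog] = [T, T, T, T]
r1 m[φ1→rain] = [T, T, T, T]
r1 m[φ2→cld] = [T, T, T, T]
r1 m[φ2→ice] = [T, T, T, T]
r1 m[φ3→cld] = [F, T, T, T]
r1 m[φ3→wind] = [T, T, F, T]
r1 m[φ4→fog] = [T, T, T, T]
r1 m[φ4→sprk] = [T, T, T, T]
r1 m[φ5→sun] = [T, T, T, T]
r1 m[φ5→sprk] = [T, T, T, T]
r1 m[φ6→ice] = [T, T, T, T]
r1 m[φ6→wind] = [T, T, T, T]
r1 m[φ7→ice] = [T, T, T, T]
r1 m[φ7→sprk] = [T, T, T, T]
r1 m[φ8→fog] = [T, T, T, T]
r1 m[φ8→rain] = [T, T, T, T]
r1 m[φ9→fog] = [T, T, T, T]
r1 m[φ9→sun] = [T, F, T, T]
r1 m[φ10→ice] = [T, T, T, T]
r1 m[φ10→wind] = [T, T, T, T]
r1 m[fog→φ0] = [T, T, T, T]
r1 m[fog→φ1] = [T, T, T, T]
r1 m[fog→φ4] = [T, T, T, T]
r1 m[fog→φ8] = [T, T, T, T]
r1 m[fog→φ9] = [T, T, T, T]
r1 m[cld→φ0] = [T, T, T, T]
r1 m[cld→φ2] = [T, T, T, T]
r1 m[cld→φ3] = [T, T, T, T]
r1 m[sun→φ5] = [T, T, T, T]
r1 m[sun→φ9] = [T, T, T, T]
r1 m[ice→φ2] = [T, T, T, T]
r1 m[ice→φ6] = [T, T, T, T]
r1 m[ice→φ7] = [T, T, T, T]
r1 m[ice→φ10] = [T, T, T, T]
r1 m[wind→φ3] = [T, T, T, T]
r1 m[wind→φ6] = [T, T, T, T]
r1 m[wind→φ10] = [T, T, T, T]
r1 m[rain→φ1] = [T, T, T, T]
r1 m[rain→φ8] = [T, T, T, T]
r1 m[sprk→φ4] = [T, T, T, T]
r1 m[sprk→φ5] = [T, T, T, T]
r1 m[sprk→φ7] = [T, T, T, T]
r2 m[φ0→fog] = [T, T, T, T]
r2 m[φ0→cld] = [T, T, T, T]
r2 m[φ1→fog] = [T, T, T, T]
r2 m[φ1→rain] = [T, T, T, T]
r2 m[φ2→cld] = [T, T, T, T]
r2 m[φ2→ice] = [T, T, T, T]
r2 m[φ3→cld] = [F, T, T, T]
r2 m[φ3→wind] = [T, T, F, T]
r2 m[φ4→fog] = [T, T, T, T]
r2 m[φ4→sprk] = [T, T, T, T]
r2 m[φ5→sun] = [T, T, T, T]
r2 m[φ5→sprk] = [T, T, T, T]
r2 m[φ6→ice] = [T, T, T, T]
r2 m[φ6→wind] = [T, T, T, T]
r2 m[φ7→ice] = [T, T, T, T]
r2 m[φ7→sprk] = [T, T, T, T]
r2 m[φ8→fog] = [T, T, T, T]
r2 m[φ8→rain] = [T, T, T, T]
r2 m[φ9→fog] = [T, T, T, T]
r2 m[φ9→sun] = [T, F, T, T]
r2 m[φ10→ice] = [T, T, T, T]
r2 m[φ10→wind] = [T, T, T, T]
r2 m[fog→φ0] = [T, T, T, T]
r2 m[fog→φ1] = [T, T, T, T]
r2 m[fog→φ4] = [T, T, T, T]
r2 m[fog→φ8] = [T, T, T, T]
r2 m[fog→φ9] = [T, T, T, T]
r2 m[cld→φ0] = [F, T, T, T]
r2 m[cld→φ2] = [F, T, T, T]
r2 m[cld→φ3] = [T, T, T, T]
r2 m[sun→φ5] = [T, F, T, T]
r2 m[sun→φ9] = [T, T, T, T]
r2 m[ice→φ2] = [T, T, T, T]
r2 m[ice→φ6] = [T, T, T, T]
r2 m[ice→φ7] = [T, T, T, T]
r2 m[ice→φ10] = [T, T, T, T]
r2 m[wind→φ3] = [T, T, T, T]
r2 m[wind→φ6] = [T, T, F, T]
r2 m[wind→φ10] = [T, T, F, T]
r2 m[rain→φ1] = [T, T, T, T]
r2 m[rain→φ8] = [T, T, T, T]
r2 m[sprk→φ4] = [T, T, T, T]
r2 m[sprk→φ5] = [T, T, T, T]
r2 m[sprk→φ7] = [T, T, T, T]
no fixed point within 2 rounds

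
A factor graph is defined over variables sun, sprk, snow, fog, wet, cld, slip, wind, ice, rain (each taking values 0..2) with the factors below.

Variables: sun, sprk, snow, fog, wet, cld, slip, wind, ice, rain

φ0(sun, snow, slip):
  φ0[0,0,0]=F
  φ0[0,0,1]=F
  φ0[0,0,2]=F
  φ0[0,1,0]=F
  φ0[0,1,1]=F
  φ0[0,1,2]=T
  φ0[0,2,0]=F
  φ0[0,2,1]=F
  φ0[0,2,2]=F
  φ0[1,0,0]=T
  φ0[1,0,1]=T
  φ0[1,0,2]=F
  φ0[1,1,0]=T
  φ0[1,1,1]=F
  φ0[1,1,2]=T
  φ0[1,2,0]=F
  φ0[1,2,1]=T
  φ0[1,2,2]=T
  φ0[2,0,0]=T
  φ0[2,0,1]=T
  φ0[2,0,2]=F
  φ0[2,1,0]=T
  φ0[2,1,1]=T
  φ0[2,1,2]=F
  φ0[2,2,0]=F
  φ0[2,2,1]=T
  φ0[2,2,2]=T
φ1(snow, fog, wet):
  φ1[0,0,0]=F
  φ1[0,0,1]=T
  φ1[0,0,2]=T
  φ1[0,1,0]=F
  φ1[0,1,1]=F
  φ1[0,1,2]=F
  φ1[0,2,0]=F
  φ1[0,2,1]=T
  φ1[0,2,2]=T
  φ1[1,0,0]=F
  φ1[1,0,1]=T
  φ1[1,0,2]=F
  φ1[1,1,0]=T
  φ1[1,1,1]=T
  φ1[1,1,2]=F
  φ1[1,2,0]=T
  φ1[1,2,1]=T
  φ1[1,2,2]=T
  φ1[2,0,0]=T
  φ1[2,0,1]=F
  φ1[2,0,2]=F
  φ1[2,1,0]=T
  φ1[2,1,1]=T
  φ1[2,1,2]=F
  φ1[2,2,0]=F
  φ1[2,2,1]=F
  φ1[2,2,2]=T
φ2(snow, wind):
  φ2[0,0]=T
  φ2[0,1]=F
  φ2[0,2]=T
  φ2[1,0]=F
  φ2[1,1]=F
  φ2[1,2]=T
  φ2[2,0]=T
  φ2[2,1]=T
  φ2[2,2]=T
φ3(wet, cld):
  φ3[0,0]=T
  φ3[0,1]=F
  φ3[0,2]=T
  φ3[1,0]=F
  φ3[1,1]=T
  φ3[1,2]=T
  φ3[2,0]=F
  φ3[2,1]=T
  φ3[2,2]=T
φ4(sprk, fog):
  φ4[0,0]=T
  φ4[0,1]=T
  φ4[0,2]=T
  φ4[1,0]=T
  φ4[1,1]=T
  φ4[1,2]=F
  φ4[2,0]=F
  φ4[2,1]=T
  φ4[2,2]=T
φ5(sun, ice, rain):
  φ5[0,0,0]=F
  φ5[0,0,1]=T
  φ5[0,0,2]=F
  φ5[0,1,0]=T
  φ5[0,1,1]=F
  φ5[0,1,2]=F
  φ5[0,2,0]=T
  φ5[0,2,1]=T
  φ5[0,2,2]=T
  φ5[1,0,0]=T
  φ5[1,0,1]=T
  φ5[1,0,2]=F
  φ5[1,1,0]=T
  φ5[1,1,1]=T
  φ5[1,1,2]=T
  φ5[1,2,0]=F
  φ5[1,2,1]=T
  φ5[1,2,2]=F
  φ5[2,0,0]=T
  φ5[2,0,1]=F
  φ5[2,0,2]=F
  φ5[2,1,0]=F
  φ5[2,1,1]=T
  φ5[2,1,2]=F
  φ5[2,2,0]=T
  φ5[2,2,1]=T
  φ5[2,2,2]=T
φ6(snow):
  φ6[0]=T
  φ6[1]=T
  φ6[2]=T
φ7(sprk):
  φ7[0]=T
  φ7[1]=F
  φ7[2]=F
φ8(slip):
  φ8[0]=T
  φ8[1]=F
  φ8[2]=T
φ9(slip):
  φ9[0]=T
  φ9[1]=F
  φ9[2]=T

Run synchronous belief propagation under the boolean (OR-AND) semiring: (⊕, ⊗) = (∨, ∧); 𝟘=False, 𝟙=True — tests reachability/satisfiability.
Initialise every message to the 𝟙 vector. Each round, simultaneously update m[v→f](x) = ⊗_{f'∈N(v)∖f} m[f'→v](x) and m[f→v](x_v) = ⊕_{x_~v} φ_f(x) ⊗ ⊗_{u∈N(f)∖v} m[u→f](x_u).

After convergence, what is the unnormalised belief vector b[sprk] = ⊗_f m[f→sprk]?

b[sprk] = [T, F, F]

init: all messages = 𝟙 over 3 values
r1 m[φ0→sun] = [T, T, T]
r1 m[φ0→snow] = [T, T, T]
r1 m[φ0→slip] = [T, T, T]
r1 m[φ1→snow] = [T, T, T]
r1 m[φ1→fog] = [T, T, T]
r1 m[φ1→wet] = [T, T, T]
r1 m[φ2→snow] = [T, T, T]
r1 m[φ2→wind] = [T, T, T]
r1 m[φ3→wet] = [T, T, T]
r1 m[φ3→cld] = [T, T, T]
r1 m[φ4→sprk] = [T, T, T]
r1 m[φ4→fog] = [T, T, T]
r1 m[φ5→sun] = [T, T, T]
r1 m[φ5→ice] = [T, T, T]
r1 m[φ5→rain] = [T, T, T]
r1 m[φ6→snow] = [T, T, T]
r1 m[φ7→sprk] = [T, F, F]
r1 m[φ8→slip] = [T, F, T]
r1 m[φ9→slip] = [T, F, T]
r1 m[sun→φ0] = [T, T, T]
r1 m[sun→φ5] = [T, T, T]
r1 m[sprk→φ4] = [T, T, T]
r1 m[sprk→φ7] = [T, T, T]
r1 m[snow→φ0] = [T, T, T]
r1 m[snow→φ1] = [T, T, T]
r1 m[snow→φ2] = [T, T, T]
r1 m[snow→φ6] = [T, T, T]
r1 m[fog→φ1] = [T, T, T]
r1 m[fog→φ4] = [T, T, T]
r1 m[wet→φ1] = [T, T, T]
r1 m[wet→φ3] = [T, T, T]
r1 m[cld→φ3] = [T, T, T]
r1 m[slip→φ0] = [T, T, T]
r1 m[slip→φ8] = [T, T, T]
r1 m[slip→φ9] = [T, T, T]
r1 m[wind→φ2] = [T, T, T]
r1 m[ice→φ5] = [T, T, T]
r1 m[rain→φ5] = [T, T, T]
r2 m[φ0→sun] = [T, T, T]
r2 m[φ0→snow] = [T, T, T]
r2 m[φ0→slip] = [T, T, T]
r2 m[φ1→snow] = [T, T, T]
r2 m[φ1→fog] = [T, T, T]
r2 m[φ1→wet] = [T, T, T]
r2 m[φ2→snow] = [T, T, T]
r2 m[φ2→wind] = [T, T, T]
r2 m[φ3→wet] = [T, T, T]
r2 m[φ3→cld] = [T, T, T]
r2 m[φ4→sprk] = [T, T, T]
r2 m[φ4→fog] = [T, T, T]
r2 m[φ5→sun] = [T, T, T]
r2 m[φ5→ice] = [T, T, T]
r2 m[φ5→rain] = [T, T, T]
r2 m[φ6→snow] = [T, T, T]
r2 m[φ7→sprk] = [T, F, F]
r2 m[φ8→slip] = [T, F, T]
r2 m[φ9→slip] = [T, F, T]
r2 m[sun→φ0] = [T, T, T]
r2 m[sun→φ5] = [T, T, T]
r2 m[sprk→φ4] = [T, F, F]
r2 m[sprk→φ7] = [T, T, T]
r2 m[snow→φ0] = [T, T, T]
r2 m[snow→φ1] = [T, T, T]
r2 m[snow→φ2] = [T, T, T]
r2 m[snow→φ6] = [T, T, T]
r2 m[fog→φ1] = [T, T, T]
r2 m[fog→φ4] = [T, T, T]
r2 m[wet→φ1] = [T, T, T]
r2 m[wet→φ3] = [T, T, T]
r2 m[cld→φ3] = [T, T, T]
r2 m[slip→φ0] = [T, F, T]
r2 m[slip→φ8] = [T, F, T]
r2 m[slip→φ9] = [T, F, T]
r2 m[wind→φ2] = [T, T, T]
r2 m[ice→φ5] = [T, T, T]
r2 m[rain→φ5] = [T, T, T]
r3 m[φ0→sun] = [T, T, T]
r3 m[φ0→snow] = [T, T, T]
r3 m[φ0→slip] = [T, T, T]
r3 m[φ1→snow] = [T, T, T]
r3 m[φ1→fog] = [T, T, T]
r3 m[φ1→wet] = [T, T, T]
r3 m[φ2→snow] = [T, T, T]
r3 m[φ2→wind] = [T, T, T]
r3 m[φ3→wet] = [T, T, T]
r3 m[φ3→cld] = [T, T, T]
r3 m[φ4→sprk] = [T, T, T]
r3 m[φ4→fog] = [T, T, T]
r3 m[φ5→sun] = [T, T, T]
r3 m[φ5→ice] = [T, T, T]
r3 m[φ5→rain] = [T, T, T]
r3 m[φ6→snow] = [T, T, T]
r3 m[φ7→sprk] = [T, F, F]
r3 m[φ8→slip] = [T, F, T]
r3 m[φ9→slip] = [T, F, T]
r3 m[sun→φ0] = [T, T, T]
r3 m[sun→φ5] = [T, T, T]
r3 m[sprk→φ4] = [T, F, F]
r3 m[sprk→φ7] = [T, T, T]
r3 m[snow→φ0] = [T, T, T]
r3 m[snow→φ1] = [T, T, T]
r3 m[snow→φ2] = [T, T, T]
r3 m[snow→φ6] = [T, T, T]
r3 m[fog→φ1] = [T, T, T]
r3 m[fog→φ4] = [T, T, T]
r3 m[wet→φ1] = [T, T, T]
r3 m[wet→φ3] = [T, T, T]
r3 m[cld→φ3] = [T, T, T]
r3 m[slip→φ0] = [T, F, T]
r3 m[slip→φ8] = [T, F, T]
r3 m[slip→φ9] = [T, F, T]
r3 m[wind→φ2] = [T, T, T]
r3 m[ice→φ5] = [T, T, T]
r3 m[rain→φ5] = [T, T, T]
fixed point reached at round 3
b[sprk] = ⊗ incoming = [T, F, F]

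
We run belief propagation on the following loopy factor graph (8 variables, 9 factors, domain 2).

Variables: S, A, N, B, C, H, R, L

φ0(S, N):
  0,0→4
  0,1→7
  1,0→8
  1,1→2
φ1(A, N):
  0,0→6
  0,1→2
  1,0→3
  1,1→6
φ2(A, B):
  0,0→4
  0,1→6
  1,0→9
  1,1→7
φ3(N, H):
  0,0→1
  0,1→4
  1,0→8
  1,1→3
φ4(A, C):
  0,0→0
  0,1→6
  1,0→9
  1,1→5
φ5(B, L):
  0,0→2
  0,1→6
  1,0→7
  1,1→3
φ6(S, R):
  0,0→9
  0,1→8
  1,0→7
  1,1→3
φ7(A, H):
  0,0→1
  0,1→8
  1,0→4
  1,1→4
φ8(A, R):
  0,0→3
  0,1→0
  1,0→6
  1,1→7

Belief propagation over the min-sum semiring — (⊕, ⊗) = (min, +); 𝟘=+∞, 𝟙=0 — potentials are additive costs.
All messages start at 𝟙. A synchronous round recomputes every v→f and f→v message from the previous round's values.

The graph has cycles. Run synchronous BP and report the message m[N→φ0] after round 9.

init: all messages = 𝟙 over 2 values
r1 m[φ0→S] = [4, 2]
r1 m[φ0→N] = [4, 2]
r1 m[φ1→A] = [2, 3]
r1 m[φ1→N] = [3, 2]
r1 m[φ2→A] = [4, 7]
r1 m[φ2→B] = [4, 6]
r1 m[φ3→N] = [1, 3]
r1 m[φ3→H] = [1, 3]
r1 m[φ4→A] = [0, 5]
r1 m[φ4→C] = [0, 5]
r1 m[φ5→B] = [2, 3]
r1 m[φ5→L] = [2, 3]
r1 m[φ6→S] = [8, 3]
r1 m[φ6→R] = [7, 3]
r1 m[φ7→A] = [1, 4]
r1 m[φ7→H] = [1, 4]
r1 m[φ8→A] = [0, 6]
r1 m[φ8→R] = [3, 0]
r1 m[S→φ0] = [0, 0]
r1 m[S→φ6] = [0, 0]
r1 m[A→φ1] = [0, 0]
r1 m[A→φ2] = [0, 0]
r1 m[A→φ4] = [0, 0]
r1 m[A→φ7] = [0, 0]
r1 m[A→φ8] = [0, 0]
r1 m[N→φ0] = [0, 0]
r1 m[N→φ1] = [0, 0]
r1 m[N→φ3] = [0, 0]
r1 m[B→φ2] = [0, 0]
r1 m[B→φ5] = [0, 0]
r1 m[C→φ4] = [0, 0]
r1 m[H→φ3] = [0, 0]
r1 m[H→φ7] = [0, 0]
r1 m[R→φ6] = [0, 0]
r1 m[R→φ8] = [0, 0]
r1 m[L→φ5] = [0, 0]
r2 m[φ0→S] = [4, 2]
r2 m[φ0→N] = [4, 2]
r2 m[φ1→A] = [2, 3]
r2 m[φ1→N] = [3, 2]
r2 m[φ2→A] = [4, 7]
r2 m[φ2→B] = [4, 6]
r2 m[φ3→N] = [1, 3]
r2 m[φ3→H] = [1, 3]
r2 m[φ4→A] = [0, 5]
r2 m[φ4→C] = [0, 5]
r2 m[φ5→B] = [2, 3]
r2 m[φ5→L] = [2, 3]
r2 m[φ6→S] = [8, 3]
r2 m[φ6→R] = [7, 3]
r2 m[φ7→A] = [1, 4]
r2 m[φ7→H] = [1, 4]
r2 m[φ8→A] = [0, 6]
r2 m[φ8→R] = [3, 0]
r2 m[S→φ0] = [8, 3]
r2 m[S→φ6] = [4, 2]
r2 m[A→φ1] = [5, 22]
r2 m[A→φ2] = [3, 18]
r2 m[A→φ4] = [7, 20]
r2 m[A→φ7] = [6, 21]
r2 m[A→φ8] = [7, 19]
r2 m[N→φ0] = [4, 5]
r2 m[N→φ1] = [5, 5]
r2 m[N→φ3] = [7, 4]
r2 m[B→φ2] = [2, 3]
r2 m[B→φ5] = [4, 6]
r2 m[C→φ4] = [0, 0]
r2 m[H→φ3] = [1, 4]
r2 m[H→φ7] = [1, 3]
r2 m[R→φ6] = [3, 0]
r2 m[R→φ8] = [7, 3]
r2 m[L→φ5] = [0, 0]
r3 m[φ0→S] = [8, 7]
r3 m[φ0→N] = [11, 5]
r3 m[φ1→A] = [7, 8]
r3 m[φ1→N] = [11, 7]
r3 m[φ2→A] = [6, 10]
r3 m[φ2→B] = [7, 9]
r3 m[φ3→N] = [2, 7]
r3 m[φ3→H] = [8, 7]
r3 m[φ4→A] = [0, 5]
r3 m[φ4→C] = [7, 13]
r3 m[φ5→B] = [2, 3]
r3 m[φ5→L] = [6, 9]
r3 m[φ6→S] = [8, 3]
r3 m[φ6→R] = [9, 5]
r3 m[φ7→A] = [2, 5]
r3 m[φ7→H] = [7, 14]
r3 m[φ8→A] = [3, 10]
r3 m[φ8→R] = [10, 7]
r3 m[S→φ0] = [8, 3]
r3 m[S→φ6] = [4, 2]
r3 m[A→φ1] = [5, 22]
r3 m[A→φ2] = [3, 18]
r3 m[A→φ4] = [7, 20]
r3 m[A→φ7] = [6, 21]
r3 m[A→φ8] = [7, 19]
r3 m[N→φ0] = [4, 5]
r3 m[N→φ1] = [5, 5]
r3 m[N→φ3] = [7, 4]
r3 m[B→φ2] = [2, 3]
r3 m[B→φ5] = [4, 6]
r3 m[C→φ4] = [0, 0]
r3 m[H→φ3] = [1, 4]
r3 m[H→φ7] = [1, 3]
r3 m[R→φ6] = [3, 0]
r3 m[R→φ8] = [7, 3]
r3 m[L→φ5] = [0, 0]
r4 m[φ0→S] = [8, 7]
r4 m[φ0→N] = [11, 5]
r4 m[φ1→A] = [7, 8]
r4 m[φ1→N] = [11, 7]
r4 m[φ2→A] = [6, 10]
r4 m[φ2→B] = [7, 9]
r4 m[φ3→N] = [2, 7]
r4 m[φ3→H] = [8, 7]
r4 m[φ4→A] = [0, 5]
r4 m[φ4→C] = [7, 13]
r4 m[φ5→B] = [2, 3]
r4 m[φ5→L] = [6, 9]
r4 m[φ6→S] = [8, 3]
r4 m[φ6→R] = [9, 5]
r4 m[φ7→A] = [2, 5]
r4 m[φ7→H] = [7, 14]
r4 m[φ8→A] = [3, 10]
r4 m[φ8→R] = [10, 7]
r4 m[S→φ0] = [8, 3]
r4 m[S→φ6] = [8, 7]
r4 m[A→φ1] = [11, 30]
r4 m[A→φ2] = [12, 28]
r4 m[A→φ4] = [18, 33]
r4 m[A→φ7] = [16, 33]
r4 m[A→φ8] = [15, 28]
r4 m[N→φ0] = [13, 14]
r4 m[N→φ1] = [13, 12]
r4 m[N→φ3] = [22, 12]
r4 m[B→φ2] = [2, 3]
r4 m[B→φ5] = [7, 9]
r4 m[C→φ4] = [0, 0]
r4 m[H→φ3] = [7, 14]
r4 m[H→φ7] = [8, 7]
r4 m[R→φ6] = [10, 7]
r4 m[R→φ8] = [9, 5]
r4 m[L→φ5] = [0, 0]
r5 m[φ0→S] = [17, 16]
r5 m[φ0→N] = [11, 5]
r5 m[φ1→A] = [14, 16]
r5 m[φ1→N] = [17, 13]
r5 m[φ2→A] = [6, 10]
r5 m[φ2→B] = [16, 18]
r5 m[φ3→N] = [8, 15]
r5 m[φ3→H] = [20, 15]
r5 m[φ4→A] = [0, 5]
r5 m[φ4→C] = [18, 24]
r5 m[φ5→B] = [2, 3]
r5 m[φ5→L] = [9, 12]
r5 m[φ6→S] = [15, 10]
r5 m[φ6→R] = [14, 10]
r5 m[φ7→A] = [9, 11]
r5 m[φ7→H] = [17, 24]
r5 m[φ8→A] = [5, 12]
r5 m[φ8→R] = [18, 15]
r5 m[S→φ0] = [8, 3]
r5 m[S→φ6] = [8, 7]
r5 m[A→φ1] = [11, 30]
r5 m[A→φ2] = [12, 28]
r5 m[A→φ4] = [18, 33]
r5 m[A→φ7] = [16, 33]
r5 m[A→φ8] = [15, 28]
r5 m[N→φ0] = [13, 14]
r5 m[N→φ1] = [13, 12]
r5 m[N→φ3] = [22, 12]
r5 m[B→φ2] = [2, 3]
r5 m[B→φ5] = [7, 9]
r5 m[C→φ4] = [0, 0]
r5 m[H→φ3] = [7, 14]
r5 m[H→φ7] = [8, 7]
r5 m[R→φ6] = [10, 7]
r5 m[R→φ8] = [9, 5]
r5 m[L→φ5] = [0, 0]
r6 m[φ0→S] = [17, 16]
r6 m[φ0→N] = [11, 5]
r6 m[φ1→A] = [14, 16]
r6 m[φ1→N] = [17, 13]
r6 m[φ2→A] = [6, 10]
r6 m[φ2→B] = [16, 18]
r6 m[φ3→N] = [8, 15]
r6 m[φ3→H] = [20, 15]
r6 m[φ4→A] = [0, 5]
r6 m[φ4→C] = [18, 24]
r6 m[φ5→B] = [2, 3]
r6 m[φ5→L] = [9, 12]
r6 m[φ6→S] = [15, 10]
r6 m[φ6→R] = [14, 10]
r6 m[φ7→A] = [9, 11]
r6 m[φ7→H] = [17, 24]
r6 m[φ8→A] = [5, 12]
r6 m[φ8→R] = [18, 15]
r6 m[S→φ0] = [15, 10]
r6 m[S→φ6] = [17, 16]
r6 m[A→φ1] = [20, 38]
r6 m[A→φ2] = [28, 44]
r6 m[A→φ4] = [34, 49]
r6 m[A→φ7] = [25, 43]
r6 m[A→φ8] = [29, 42]
r6 m[N→φ0] = [25, 28]
r6 m[N→φ1] = [19, 20]
r6 m[N→φ3] = [28, 18]
r6 m[B→φ2] = [2, 3]
r6 m[B→φ5] = [16, 18]
r6 m[C→φ4] = [0, 0]
r6 m[H→φ3] = [17, 24]
r6 m[H→φ7] = [20, 15]
r6 m[R→φ6] = [18, 15]
r6 m[R→φ8] = [14, 10]
r6 m[L→φ5] = [0, 0]
r7 m[φ0→S] = [29, 30]
r7 m[φ0→N] = [18, 12]
r7 m[φ1→A] = [22, 22]
r7 m[φ1→N] = [26, 22]
r7 m[φ2→A] = [6, 10]
r7 m[φ2→B] = [32, 34]
r7 m[φ3→N] = [18, 25]
r7 m[φ3→H] = [26, 21]
r7 m[φ4→A] = [0, 5]
r7 m[φ4→C] = [34, 40]
r7 m[φ5→B] = [2, 3]
r7 m[φ5→L] = [18, 21]
r7 m[φ6→S] = [23, 18]
r7 m[φ6→R] = [23, 19]
r7 m[φ7→A] = [21, 19]
r7 m[φ7→H] = [26, 33]
r7 m[φ8→A] = [10, 17]
r7 m[φ8→R] = [32, 29]
r7 m[S→φ0] = [15, 10]
r7 m[S→φ6] = [17, 16]
r7 m[A→φ1] = [20, 38]
r7 m[A→φ2] = [28, 44]
r7 m[A→φ4] = [34, 49]
r7 m[A→φ7] = [25, 43]
r7 m[A→φ8] = [29, 42]
r7 m[N→φ0] = [25, 28]
r7 m[N→φ1] = [19, 20]
r7 m[N→φ3] = [28, 18]
r7 m[B→φ2] = [2, 3]
r7 m[B→φ5] = [16, 18]
r7 m[C→φ4] = [0, 0]
r7 m[H→φ3] = [17, 24]
r7 m[H→φ7] = [20, 15]
r7 m[R→φ6] = [18, 15]
r7 m[R→φ8] = [14, 10]
r7 m[L→φ5] = [0, 0]
r8 m[φ0→S] = [29, 30]
r8 m[φ0→N] = [18, 12]
r8 m[φ1→A] = [22, 22]
r8 m[φ1→N] = [26, 22]
r8 m[φ2→A] = [6, 10]
r8 m[φ2→B] = [32, 34]
r8 m[φ3→N] = [18, 25]
r8 m[φ3→H] = [26, 21]
r8 m[φ4→A] = [0, 5]
r8 m[φ4→C] = [34, 40]
r8 m[φ5→B] = [2, 3]
r8 m[φ5→L] = [18, 21]
r8 m[φ6→S] = [23, 18]
r8 m[φ6→R] = [23, 19]
r8 m[φ7→A] = [21, 19]
r8 m[φ7→H] = [26, 33]
r8 m[φ8→A] = [10, 17]
r8 m[φ8→R] = [32, 29]
r8 m[S→φ0] = [23, 18]
r8 m[S→φ6] = [29, 30]
r8 m[A→φ1] = [37, 51]
r8 m[A→φ2] = [53, 63]
r8 m[A→φ4] = [59, 68]
r8 m[A→φ7] = [38, 54]
r8 m[A→φ8] = [49, 56]
r8 m[N→φ0] = [44, 47]
r8 m[N→φ1] = [36, 37]
r8 m[N→φ3] = [44, 34]
r8 m[B→φ2] = [2, 3]
r8 m[B→φ5] = [32, 34]
r8 m[C→φ4] = [0, 0]
r8 m[H→φ3] = [26, 33]
r8 m[H→φ7] = [26, 21]
r8 m[R→φ6] = [32, 29]
r8 m[R→φ8] = [23, 19]
r8 m[L→φ5] = [0, 0]
r9 m[φ0→S] = [48, 49]
r9 m[φ0→N] = [26, 20]
r9 m[φ1→A] = [39, 39]
r9 m[φ1→N] = [43, 39]
r9 m[φ2→A] = [6, 10]
r9 m[φ2→B] = [57, 59]
r9 m[φ3→N] = [27, 34]
r9 m[φ3→H] = [42, 37]
r9 m[φ4→A] = [0, 5]
r9 m[φ4→C] = [59, 65]
r9 m[φ5→B] = [2, 3]
r9 m[φ5→L] = [34, 37]
r9 m[φ6→S] = [37, 32]
r9 m[φ6→R] = [37, 33]
r9 m[φ7→A] = [27, 25]
r9 m[φ7→H] = [39, 46]
r9 m[φ8→A] = [19, 26]
r9 m[φ8→R] = [52, 49]
r9 m[S→φ0] = [23, 18]
r9 m[S→φ6] = [29, 30]
r9 m[A→φ1] = [37, 51]
r9 m[A→φ2] = [53, 63]
r9 m[A→φ4] = [59, 68]
r9 m[A→φ7] = [38, 54]
r9 m[A→φ8] = [49, 56]
r9 m[N→φ0] = [44, 47]
r9 m[N→φ1] = [36, 37]
r9 m[N→φ3] = [44, 34]
r9 m[B→φ2] = [2, 3]
r9 m[B→φ5] = [32, 34]
r9 m[C→φ4] = [0, 0]
r9 m[H→φ3] = [26, 33]
r9 m[H→φ7] = [26, 21]
r9 m[R→φ6] = [32, 29]
r9 m[R→φ8] = [23, 19]
r9 m[L→φ5] = [0, 0]

message @ round 9 = [44, 47]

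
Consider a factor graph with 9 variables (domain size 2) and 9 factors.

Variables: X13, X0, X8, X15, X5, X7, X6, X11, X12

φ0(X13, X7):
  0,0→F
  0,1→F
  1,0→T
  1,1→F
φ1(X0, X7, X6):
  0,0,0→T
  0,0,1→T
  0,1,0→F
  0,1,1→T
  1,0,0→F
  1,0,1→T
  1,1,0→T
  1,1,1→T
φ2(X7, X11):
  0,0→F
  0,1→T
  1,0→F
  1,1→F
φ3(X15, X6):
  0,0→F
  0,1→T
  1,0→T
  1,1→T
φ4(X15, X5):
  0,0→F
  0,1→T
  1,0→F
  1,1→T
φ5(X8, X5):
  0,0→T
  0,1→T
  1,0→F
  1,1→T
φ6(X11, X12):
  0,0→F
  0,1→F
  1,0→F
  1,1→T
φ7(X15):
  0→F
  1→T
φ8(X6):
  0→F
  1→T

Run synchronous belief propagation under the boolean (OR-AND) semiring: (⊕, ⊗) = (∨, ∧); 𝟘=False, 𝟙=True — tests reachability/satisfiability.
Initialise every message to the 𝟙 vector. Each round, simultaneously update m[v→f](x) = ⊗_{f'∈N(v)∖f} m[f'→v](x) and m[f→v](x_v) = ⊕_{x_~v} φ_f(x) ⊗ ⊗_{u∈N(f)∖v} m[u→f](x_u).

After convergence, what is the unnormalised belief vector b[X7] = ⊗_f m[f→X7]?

init: all messages = 𝟙 over 2 values
r1 m[φ0→X13] = [F, T]
r1 m[φ0→X7] = [T, F]
r1 m[φ1→X0] = [T, T]
r1 m[φ1→X7] = [T, T]
r1 m[φ1→X6] = [T, T]
r1 m[φ2→X7] = [T, F]
r1 m[φ2→X11] = [F, T]
r1 m[φ3→X15] = [T, T]
r1 m[φ3→X6] = [T, T]
r1 m[φ4→X15] = [T, T]
r1 m[φ4→X5] = [F, T]
r1 m[φ5→X8] = [T, T]
r1 m[φ5→X5] = [T, T]
r1 m[φ6→X11] = [F, T]
r1 m[φ6→X12] = [F, T]
r1 m[φ7→X15] = [F, T]
r1 m[φ8→X6] = [F, T]
r1 m[X13→φ0] = [T, T]
r1 m[X0→φ1] = [T, T]
r1 m[X8→φ5] = [T, T]
r1 m[X15→φ3] = [T, T]
r1 m[X15→φ4] = [T, T]
r1 m[X15→φ7] = [T, T]
r1 m[X5→φ4] = [T, T]
r1 m[X5→φ5] = [T, T]
r1 m[X7→φ0] = [T, T]
r1 m[X7→φ1] = [T, T]
r1 m[X7→φ2] = [T, T]
r1 m[X6→φ1] = [T, T]
r1 m[X6→φ3] = [T, T]
r1 m[X6→φ8] = [T, T]
r1 m[X11→φ2] = [T, T]
r1 m[X11→φ6] = [T, T]
r1 m[X12→φ6] = [T, T]
r2 m[φ0→X13] = [F, T]
r2 m[φ0→X7] = [T, F]
r2 m[φ1→X0] = [T, T]
r2 m[φ1→X7] = [T, T]
r2 m[φ1→X6] = [T, T]
r2 m[φ2→X7] = [T, F]
r2 m[φ2→X11] = [F, T]
r2 m[φ3→X15] = [T, T]
r2 m[φ3→X6] = [T, T]
r2 m[φ4→X15] = [T, T]
r2 m[φ4→X5] = [F, T]
r2 m[φ5→X8] = [T, T]
r2 m[φ5→X5] = [T, T]
r2 m[φ6→X11] = [F, T]
r2 m[φ6→X12] = [F, T]
r2 m[φ7→X15] = [F, T]
r2 m[φ8→X6] = [F, T]
r2 m[X13→φ0] = [T, T]
r2 m[X0→φ1] = [T, T]
r2 m[X8→φ5] = [T, T]
r2 m[X15→φ3] = [F, T]
r2 m[X15→φ4] = [F, T]
r2 m[X15→φ7] = [T, T]
r2 m[X5→φ4] = [T, T]
r2 m[X5→φ5] = [F, T]
r2 m[X7→φ0] = [T, F]
r2 m[X7→φ1] = [T, F]
r2 m[X7→φ2] = [T, F]
r2 m[X6→φ1] = [F, T]
r2 m[X6→φ3] = [F, T]
r2 m[X6→φ8] = [T, T]
r2 m[X11→φ2] = [F, T]
r2 m[X11→φ6] = [F, T]
r2 m[X12→φ6] = [T, T]
r3 m[φ0→X13] = [F, T]
r3 m[φ0→X7] = [T, F]
r3 m[φ1→X0] = [T, T]
r3 m[φ1→X7] = [T, T]
r3 m[φ1→X6] = [T, T]
r3 m[φ2→X7] = [T, F]
r3 m[φ2→X11] = [F, T]
r3 m[φ3→X15] = [T, T]
r3 m[φ3→X6] = [T, T]
r3 m[φ4→X15] = [T, T]
r3 m[φ4→X5] = [F, T]
r3 m[φ5→X8] = [T, T]
r3 m[φ5→X5] = [T, T]
r3 m[φ6→X11] = [F, T]
r3 m[φ6→X12] = [F, T]
r3 m[φ7→X15] = [F, T]
r3 m[φ8→X6] = [F, T]
r3 m[X13→φ0] = [T, T]
r3 m[X0→φ1] = [T, T]
r3 m[X8→φ5] = [T, T]
r3 m[X15→φ3] = [F, T]
r3 m[X15→φ4] = [F, T]
r3 m[X15→φ7] = [T, T]
r3 m[X5→φ4] = [T, T]
r3 m[X5→φ5] = [F, T]
r3 m[X7→φ0] = [T, F]
r3 m[X7→φ1] = [T, F]
r3 m[X7→φ2] = [T, F]
r3 m[X6→φ1] = [F, T]
r3 m[X6→φ3] = [F, T]
r3 m[X6→φ8] = [T, T]
r3 m[X11→φ2] = [F, T]
r3 m[X11→φ6] = [F, T]
r3 m[X12→φ6] = [T, T]
fixed point reached at round 3
b[X7] = ⊗ incoming = [T, F]

b[X7] = [T, F]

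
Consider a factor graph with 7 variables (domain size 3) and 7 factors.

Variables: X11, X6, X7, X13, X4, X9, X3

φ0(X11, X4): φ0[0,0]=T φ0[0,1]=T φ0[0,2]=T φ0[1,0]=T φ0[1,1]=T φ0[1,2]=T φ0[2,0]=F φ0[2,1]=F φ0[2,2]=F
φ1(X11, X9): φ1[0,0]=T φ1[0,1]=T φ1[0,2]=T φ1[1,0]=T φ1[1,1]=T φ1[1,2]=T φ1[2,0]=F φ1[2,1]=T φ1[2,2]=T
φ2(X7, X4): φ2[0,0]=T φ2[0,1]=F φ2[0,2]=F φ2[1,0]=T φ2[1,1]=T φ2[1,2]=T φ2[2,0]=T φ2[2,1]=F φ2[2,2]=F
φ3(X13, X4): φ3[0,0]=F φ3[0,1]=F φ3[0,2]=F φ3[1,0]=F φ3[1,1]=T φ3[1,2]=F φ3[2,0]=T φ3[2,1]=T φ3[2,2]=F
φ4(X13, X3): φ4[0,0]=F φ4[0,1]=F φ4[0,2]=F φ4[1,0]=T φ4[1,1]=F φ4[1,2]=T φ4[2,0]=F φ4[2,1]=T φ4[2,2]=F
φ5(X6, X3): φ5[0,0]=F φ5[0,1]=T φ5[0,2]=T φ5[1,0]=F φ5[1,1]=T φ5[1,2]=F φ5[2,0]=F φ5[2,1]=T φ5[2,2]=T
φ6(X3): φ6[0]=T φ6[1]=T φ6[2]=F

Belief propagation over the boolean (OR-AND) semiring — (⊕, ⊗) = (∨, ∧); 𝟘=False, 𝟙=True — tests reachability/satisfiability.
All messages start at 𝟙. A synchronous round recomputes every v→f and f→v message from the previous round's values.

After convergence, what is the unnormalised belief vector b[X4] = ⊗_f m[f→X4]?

init: all messages = 𝟙 over 3 values
r1 m[φ0→X11] = [T, T, F]
r1 m[φ0→X4] = [T, T, T]
r1 m[φ1→X11] = [T, T, T]
r1 m[φ1→X9] = [T, T, T]
r1 m[φ2→X7] = [T, T, T]
r1 m[φ2→X4] = [T, T, T]
r1 m[φ3→X13] = [F, T, T]
r1 m[φ3→X4] = [T, T, F]
r1 m[φ4→X13] = [F, T, T]
r1 m[φ4→X3] = [T, T, T]
r1 m[φ5→X6] = [T, T, T]
r1 m[φ5→X3] = [F, T, T]
r1 m[φ6→X3] = [T, T, F]
r1 m[X11→φ0] = [T, T, T]
r1 m[X11→φ1] = [T, T, T]
r1 m[X6→φ5] = [T, T, T]
r1 m[X7→φ2] = [T, T, T]
r1 m[X13→φ3] = [T, T, T]
r1 m[X13→φ4] = [T, T, T]
r1 m[X4→φ0] = [T, T, T]
r1 m[X4→φ2] = [T, T, T]
r1 m[X4→φ3] = [T, T, T]
r1 m[X9→φ1] = [T, T, T]
r1 m[X3→φ4] = [T, T, T]
r1 m[X3→φ5] = [T, T, T]
r1 m[X3→φ6] = [T, T, T]
r2 m[φ0→X11] = [T, T, F]
r2 m[φ0→X4] = [T, T, T]
r2 m[φ1→X11] = [T, T, T]
r2 m[φ1→X9] = [T, T, T]
r2 m[φ2→X7] = [T, T, T]
r2 m[φ2→X4] = [T, T, T]
r2 m[φ3→X13] = [F, T, T]
r2 m[φ3→X4] = [T, T, F]
r2 m[φ4→X13] = [F, T, T]
r2 m[φ4→X3] = [T, T, T]
r2 m[φ5→X6] = [T, T, T]
r2 m[φ5→X3] = [F, T, T]
r2 m[φ6→X3] = [T, T, F]
r2 m[X11→φ0] = [T, T, T]
r2 m[X11→φ1] = [T, T, F]
r2 m[X6→φ5] = [T, T, T]
r2 m[X7→φ2] = [T, T, T]
r2 m[X13→φ3] = [F, T, T]
r2 m[X13→φ4] = [F, T, T]
r2 m[X4→φ0] = [T, T, F]
r2 m[X4→φ2] = [T, T, F]
r2 m[X4→φ3] = [T, T, T]
r2 m[X9→φ1] = [T, T, T]
r2 m[X3→φ4] = [F, T, F]
r2 m[X3→φ5] = [T, T, F]
r2 m[X3→φ6] = [F, T, T]
r3 m[φ0→X11] = [T, T, F]
r3 m[φ0→X4] = [T, T, T]
r3 m[φ1→X11] = [T, T, T]
r3 m[φ1→X9] = [T, T, T]
r3 m[φ2→X7] = [T, T, T]
r3 m[φ2→X4] = [T, T, T]
r3 m[φ3→X13] = [F, T, T]
r3 m[φ3→X4] = [T, T, F]
r3 m[φ4→X13] = [F, F, T]
r3 m[φ4→X3] = [T, T, T]
r3 m[φ5→X6] = [T, T, T]
r3 m[φ5→X3] = [F, T, T]
r3 m[φ6→X3] = [T, T, F]
r3 m[X11→φ0] = [T, T, T]
r3 m[X11→φ1] = [T, T, F]
r3 m[X6→φ5] = [T, T, T]
r3 m[X7→φ2] = [T, T, T]
r3 m[X13→φ3] = [F, T, T]
r3 m[X13→φ4] = [F, T, T]
r3 m[X4→φ0] = [T, T, F]
r3 m[X4→φ2] = [T, T, F]
r3 m[X4→φ3] = [T, T, T]
r3 m[X9→φ1] = [T, T, T]
r3 m[X3→φ4] = [F, T, F]
r3 m[X3→φ5] = [T, T, F]
r3 m[X3→φ6] = [F, T, T]
r4 m[φ0→X11] = [T, T, F]
r4 m[φ0→X4] = [T, T, T]
r4 m[φ1→X11] = [T, T, T]
r4 m[φ1→X9] = [T, T, T]
r4 m[φ2→X7] = [T, T, T]
r4 m[φ2→X4] = [T, T, T]
r4 m[φ3→X13] = [F, T, T]
r4 m[φ3→X4] = [T, T, F]
r4 m[φ4→X13] = [F, F, T]
r4 m[φ4→X3] = [T, T, T]
r4 m[φ5→X6] = [T, T, T]
r4 m[φ5→X3] = [F, T, T]
r4 m[φ6→X3] = [T, T, F]
r4 m[X11→φ0] = [T, T, T]
r4 m[X11→φ1] = [T, T, F]
r4 m[X6→φ5] = [T, T, T]
r4 m[X7→φ2] = [T, T, T]
r4 m[X13→φ3] = [F, F, T]
r4 m[X13→φ4] = [F, T, T]
r4 m[X4→φ0] = [T, T, F]
r4 m[X4→φ2] = [T, T, F]
r4 m[X4→φ3] = [T, T, T]
r4 m[X9→φ1] = [T, T, T]
r4 m[X3→φ4] = [F, T, F]
r4 m[X3→φ5] = [T, T, F]
r4 m[X3→φ6] = [F, T, T]
r5 m[φ0→X11] = [T, T, F]
r5 m[φ0→X4] = [T, T, T]
r5 m[φ1→X11] = [T, T, T]
r5 m[φ1→X9] = [T, T, T]
r5 m[φ2→X7] = [T, T, T]
r5 m[φ2→X4] = [T, T, T]
r5 m[φ3→X13] = [F, T, T]
r5 m[φ3→X4] = [T, T, F]
r5 m[φ4→X13] = [F, F, T]
r5 m[φ4→X3] = [T, T, T]
r5 m[φ5→X6] = [T, T, T]
r5 m[φ5→X3] = [F, T, T]
r5 m[φ6→X3] = [T, T, F]
r5 m[X11→φ0] = [T, T, T]
r5 m[X11→φ1] = [T, T, F]
r5 m[X6→φ5] = [T, T, T]
r5 m[X7→φ2] = [T, T, T]
r5 m[X13→φ3] = [F, F, T]
r5 m[X13→φ4] = [F, T, T]
r5 m[X4→φ0] = [T, T, F]
r5 m[X4→φ2] = [T, T, F]
r5 m[X4→φ3] = [T, T, T]
r5 m[X9→φ1] = [T, T, T]
r5 m[X3→φ4] = [F, T, F]
r5 m[X3→φ5] = [T, T, F]
r5 m[X3→φ6] = [F, T, T]
fixed point reached at round 5
b[X4] = ⊗ incoming = [T, T, F]

b[X4] = [T, T, F]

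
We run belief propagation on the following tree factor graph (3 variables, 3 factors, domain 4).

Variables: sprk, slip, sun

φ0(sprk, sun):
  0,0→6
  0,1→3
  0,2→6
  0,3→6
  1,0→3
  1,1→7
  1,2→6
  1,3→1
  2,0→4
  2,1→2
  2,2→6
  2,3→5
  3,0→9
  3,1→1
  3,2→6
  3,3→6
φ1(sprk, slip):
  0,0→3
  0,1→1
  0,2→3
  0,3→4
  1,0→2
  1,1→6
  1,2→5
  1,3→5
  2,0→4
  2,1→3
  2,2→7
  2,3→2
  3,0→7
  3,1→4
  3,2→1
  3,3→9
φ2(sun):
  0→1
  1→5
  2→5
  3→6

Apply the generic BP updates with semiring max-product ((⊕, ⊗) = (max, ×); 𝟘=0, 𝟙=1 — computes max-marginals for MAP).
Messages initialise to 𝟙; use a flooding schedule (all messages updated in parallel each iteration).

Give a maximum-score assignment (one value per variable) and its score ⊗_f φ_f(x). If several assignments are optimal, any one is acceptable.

assignment: (sprk=3, slip=3, sun=3); score = 324

init: all messages = 𝟙 over 4 values
r1 m[φ0→sprk] = [6, 7, 6, 9]
r1 m[φ0→sun] = [9, 7, 6, 6]
r1 m[φ1→sprk] = [4, 6, 7, 9]
r1 m[φ1→slip] = [7, 6, 7, 9]
r1 m[φ2→sun] = [1, 5, 5, 6]
r1 m[sprk→φ0] = [1, 1, 1, 1]
r1 m[sprk→φ1] = [1, 1, 1, 1]
r1 m[slip→φ1] = [1, 1, 1, 1]
r1 m[sun→φ0] = [1, 1, 1, 1]
r1 m[sun→φ2] = [1, 1, 1, 1]
r2 m[φ0→sprk] = [6, 7, 6, 9]
r2 m[φ0→sun] = [9, 7, 6, 6]
r2 m[φ1→sprk] = [4, 6, 7, 9]
r2 m[φ1→slip] = [7, 6, 7, 9]
r2 m[φ2→sun] = [1, 5, 5, 6]
r2 m[sprk→φ0] = [4, 6, 7, 9]
r2 m[sprk→φ1] = [6, 7, 6, 9]
r2 m[slip→φ1] = [1, 1, 1, 1]
r2 m[sun→φ0] = [1, 5, 5, 6]
r2 m[sun→φ2] = [9, 7, 6, 6]
r3 m[φ0→sprk] = [36, 35, 30, 36]
r3 m[φ0→sun] = [81, 42, 54, 54]
r3 m[φ1→sprk] = [4, 6, 7, 9]
r3 m[φ1→slip] = [63, 42, 42, 81]
r3 m[φ2→sun] = [1, 5, 5, 6]
r3 m[sprk→φ0] = [4, 6, 7, 9]
r3 m[sprk→φ1] = [6, 7, 6, 9]
r3 m[slip→φ1] = [1, 1, 1, 1]
r3 m[sun→φ0] = [1, 5, 5, 6]
r3 m[sun→φ2] = [9, 7, 6, 6]
r4 m[φ0→sprk] = [36, 35, 30, 36]
r4 m[φ0→sun] = [81, 42, 54, 54]
r4 m[φ1→sprk] = [4, 6, 7, 9]
r4 m[φ1→slip] = [63, 42, 42, 81]
r4 m[φ2→sun] = [1, 5, 5, 6]
r4 m[sprk→φ0] = [4, 6, 7, 9]
r4 m[sprk→φ1] = [36, 35, 30, 36]
r4 m[slip→φ1] = [1, 1, 1, 1]
r4 m[sun→φ0] = [1, 5, 5, 6]
r4 m[sun→φ2] = [81, 42, 54, 54]
r5 m[φ0→sprk] = [36, 35, 30, 36]
r5 m[φ0→sun] = [81, 42, 54, 54]
r5 m[φ1→sprk] = [4, 6, 7, 9]
r5 m[φ1→slip] = [252, 210, 210, 324]
r5 m[φ2→sun] = [1, 5, 5, 6]
r5 m[sprk→φ0] = [4, 6, 7, 9]
r5 m[sprk→φ1] = [36, 35, 30, 36]
r5 m[slip→φ1] = [1, 1, 1, 1]
r5 m[sun→φ0] = [1, 5, 5, 6]
r5 m[sun→φ2] = [81, 42, 54, 54]
r6 m[φ0→sprk] = [36, 35, 30, 36]
r6 m[φ0→sun] = [81, 42, 54, 54]
r6 m[φ1→sprk] = [4, 6, 7, 9]
r6 m[φ1→slip] = [252, 210, 210, 324]
r6 m[φ2→sun] = [1, 5, 5, 6]
r6 m[sprk→φ0] = [4, 6, 7, 9]
r6 m[sprk→φ1] = [36, 35, 30, 36]
r6 m[slip→φ1] = [1, 1, 1, 1]
r6 m[sun→φ0] = [1, 5, 5, 6]
r6 m[sun→φ2] = [81, 42, 54, 54]
fixed point reached at round 6
traceback from sprk: (sprk=3, slip=3, sun=3), score=324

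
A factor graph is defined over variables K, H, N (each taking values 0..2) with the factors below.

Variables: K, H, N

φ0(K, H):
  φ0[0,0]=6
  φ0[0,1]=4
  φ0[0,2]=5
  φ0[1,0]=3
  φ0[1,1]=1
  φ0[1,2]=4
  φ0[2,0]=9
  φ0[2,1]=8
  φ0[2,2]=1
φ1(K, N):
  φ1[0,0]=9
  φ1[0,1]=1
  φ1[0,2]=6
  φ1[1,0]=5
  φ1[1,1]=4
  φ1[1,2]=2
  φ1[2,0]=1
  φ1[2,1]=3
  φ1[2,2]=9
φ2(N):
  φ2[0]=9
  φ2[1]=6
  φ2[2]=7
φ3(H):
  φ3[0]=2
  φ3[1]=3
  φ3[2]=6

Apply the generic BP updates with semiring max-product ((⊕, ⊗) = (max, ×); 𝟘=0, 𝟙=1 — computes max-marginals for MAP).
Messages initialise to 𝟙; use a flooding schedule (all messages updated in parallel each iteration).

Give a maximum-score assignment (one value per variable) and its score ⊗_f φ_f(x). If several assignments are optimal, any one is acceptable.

init: all messages = 𝟙 over 3 values
r1 m[φ0→K] = [6, 4, 9]
r1 m[φ0→H] = [9, 8, 5]
r1 m[φ1→K] = [9, 5, 9]
r1 m[φ1→N] = [9, 4, 9]
r1 m[φ2→N] = [9, 6, 7]
r1 m[φ3→H] = [2, 3, 6]
r1 m[K→φ0] = [1, 1, 1]
r1 m[K→φ1] = [1, 1, 1]
r1 m[H→φ0] = [1, 1, 1]
r1 m[H→φ3] = [1, 1, 1]
r1 m[N→φ1] = [1, 1, 1]
r1 m[N→φ2] = [1, 1, 1]
r2 m[φ0→K] = [6, 4, 9]
r2 m[φ0→H] = [9, 8, 5]
r2 m[φ1→K] = [9, 5, 9]
r2 m[φ1→N] = [9, 4, 9]
r2 m[φ2→N] = [9, 6, 7]
r2 m[φ3→H] = [2, 3, 6]
r2 m[K→φ0] = [9, 5, 9]
r2 m[K→φ1] = [6, 4, 9]
r2 m[H→φ0] = [2, 3, 6]
r2 m[H→φ3] = [9, 8, 5]
r2 m[N→φ1] = [9, 6, 7]
r2 m[N→φ2] = [9, 4, 9]
r3 m[φ0→K] = [30, 24, 24]
r3 m[φ0→H] = [81, 72, 45]
r3 m[φ1→K] = [81, 45, 63]
r3 m[φ1→N] = [54, 27, 81]
r3 m[φ2→N] = [9, 6, 7]
r3 m[φ3→H] = [2, 3, 6]
r3 m[K→φ0] = [9, 5, 9]
r3 m[K→φ1] = [6, 4, 9]
r3 m[H→φ0] = [2, 3, 6]
r3 m[H→φ3] = [9, 8, 5]
r3 m[N→φ1] = [9, 6, 7]
r3 m[N→φ2] = [9, 4, 9]
r4 m[φ0→K] = [30, 24, 24]
r4 m[φ0→H] = [81, 72, 45]
r4 m[φ1→K] = [81, 45, 63]
r4 m[φ1→N] = [54, 27, 81]
r4 m[φ2→N] = [9, 6, 7]
r4 m[φ3→H] = [2, 3, 6]
r4 m[K→φ0] = [81, 45, 63]
r4 m[K→φ1] = [30, 24, 24]
r4 m[H→φ0] = [2, 3, 6]
r4 m[H→φ3] = [81, 72, 45]
r4 m[N→φ1] = [9, 6, 7]
r4 m[N→φ2] = [54, 27, 81]
r5 m[φ0→K] = [30, 24, 24]
r5 m[φ0→H] = [567, 504, 405]
r5 m[φ1→K] = [81, 45, 63]
r5 m[φ1→N] = [270, 96, 216]
r5 m[φ2→N] = [9, 6, 7]
r5 m[φ3→H] = [2, 3, 6]
r5 m[K→φ0] = [81, 45, 63]
r5 m[K→φ1] = [30, 24, 24]
r5 m[H→φ0] = [2, 3, 6]
r5 m[H→φ3] = [81, 72, 45]
r5 m[N→φ1] = [9, 6, 7]
r5 m[N→φ2] = [54, 27, 81]
r6 m[φ0→K] = [30, 24, 24]
r6 m[φ0→H] = [567, 504, 405]
r6 m[φ1→K] = [81, 45, 63]
r6 m[φ1→N] = [270, 96, 216]
r6 m[φ2→N] = [9, 6, 7]
r6 m[φ3→H] = [2, 3, 6]
r6 m[K→φ0] = [81, 45, 63]
r6 m[K→φ1] = [30, 24, 24]
r6 m[H→φ0] = [2, 3, 6]
r6 m[H→φ3] = [567, 504, 405]
r6 m[N→φ1] = [9, 6, 7]
r6 m[N→φ2] = [270, 96, 216]
r7 m[φ0→K] = [30, 24, 24]
r7 m[φ0→H] = [567, 504, 405]
r7 m[φ1→K] = [81, 45, 63]
r7 m[φ1→N] = [270, 96, 216]
r7 m[φ2→N] = [9, 6, 7]
r7 m[φ3→H] = [2, 3, 6]
r7 m[K→φ0] = [81, 45, 63]
r7 m[K→φ1] = [30, 24, 24]
r7 m[H→φ0] = [2, 3, 6]
r7 m[H→φ3] = [567, 504, 405]
r7 m[N→φ1] = [9, 6, 7]
r7 m[N→φ2] = [270, 96, 216]
fixed point reached at round 7
traceback from K: (K=0, H=2, N=0), score=2430

assignment: (K=0, H=2, N=0); score = 2430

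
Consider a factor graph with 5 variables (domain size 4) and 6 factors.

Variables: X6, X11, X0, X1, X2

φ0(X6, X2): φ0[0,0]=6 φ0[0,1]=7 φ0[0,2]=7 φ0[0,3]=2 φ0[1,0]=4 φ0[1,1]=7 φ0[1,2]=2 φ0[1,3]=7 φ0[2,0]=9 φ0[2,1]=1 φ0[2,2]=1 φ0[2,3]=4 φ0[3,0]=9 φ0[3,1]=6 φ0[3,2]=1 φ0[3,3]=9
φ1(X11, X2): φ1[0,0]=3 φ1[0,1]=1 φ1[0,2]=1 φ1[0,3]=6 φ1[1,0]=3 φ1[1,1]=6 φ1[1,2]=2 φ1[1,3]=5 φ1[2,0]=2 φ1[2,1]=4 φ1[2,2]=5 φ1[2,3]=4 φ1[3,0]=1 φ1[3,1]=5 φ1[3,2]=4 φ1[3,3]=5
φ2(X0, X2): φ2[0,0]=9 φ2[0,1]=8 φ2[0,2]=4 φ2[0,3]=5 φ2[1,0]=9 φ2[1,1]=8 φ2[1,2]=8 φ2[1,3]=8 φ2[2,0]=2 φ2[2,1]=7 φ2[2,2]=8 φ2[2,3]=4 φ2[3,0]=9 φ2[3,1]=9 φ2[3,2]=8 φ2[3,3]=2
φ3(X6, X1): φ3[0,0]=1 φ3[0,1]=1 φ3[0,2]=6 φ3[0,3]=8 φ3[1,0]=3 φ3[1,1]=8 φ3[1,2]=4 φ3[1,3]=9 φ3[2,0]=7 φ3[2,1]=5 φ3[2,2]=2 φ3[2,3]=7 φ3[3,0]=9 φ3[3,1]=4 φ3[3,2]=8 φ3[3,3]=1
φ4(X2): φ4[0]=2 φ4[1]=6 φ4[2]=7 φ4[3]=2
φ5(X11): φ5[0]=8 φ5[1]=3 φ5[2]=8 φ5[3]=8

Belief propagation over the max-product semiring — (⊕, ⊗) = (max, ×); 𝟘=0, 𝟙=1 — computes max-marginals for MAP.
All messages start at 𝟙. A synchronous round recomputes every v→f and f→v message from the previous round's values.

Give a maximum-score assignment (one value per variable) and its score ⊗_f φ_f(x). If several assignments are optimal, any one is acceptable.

assignment: (X6=1, X11=3, X0=3, X1=3, X2=1); score = 136080

init: all messages = 𝟙 over 4 values
r1 m[φ0→X6] = [7, 7, 9, 9]
r1 m[φ0→X2] = [9, 7, 7, 9]
r1 m[φ1→X11] = [6, 6, 5, 5]
r1 m[φ1→X2] = [3, 6, 5, 6]
r1 m[φ2→X0] = [9, 9, 8, 9]
r1 m[φ2→X2] = [9, 9, 8, 8]
r1 m[φ3→X6] = [8, 9, 7, 9]
r1 m[φ3→X1] = [9, 8, 8, 9]
r1 m[φ4→X2] = [2, 6, 7, 2]
r1 m[φ5→X11] = [8, 3, 8, 8]
r1 m[X6→φ0] = [1, 1, 1, 1]
r1 m[X6→φ3] = [1, 1, 1, 1]
r1 m[X11→φ1] = [1, 1, 1, 1]
r1 m[X11→φ5] = [1, 1, 1, 1]
r1 m[X0→φ2] = [1, 1, 1, 1]
r1 m[X1→φ3] = [1, 1, 1, 1]
r1 m[X2→φ0] = [1, 1, 1, 1]
r1 m[X2→φ1] = [1, 1, 1, 1]
r1 m[X2→φ2] = [1, 1, 1, 1]
r1 m[X2→φ4] = [1, 1, 1, 1]
r2 m[φ0→X6] = [7, 7, 9, 9]
r2 m[φ0→X2] = [9, 7, 7, 9]
r2 m[φ1→X11] = [6, 6, 5, 5]
r2 m[φ1→X2] = [3, 6, 5, 6]
r2 m[φ2→X0] = [9, 9, 8, 9]
r2 m[φ2→X2] = [9, 9, 8, 8]
r2 m[φ3→X6] = [8, 9, 7, 9]
r2 m[φ3→X1] = [9, 8, 8, 9]
r2 m[φ4→X2] = [2, 6, 7, 2]
r2 m[φ5→X11] = [8, 3, 8, 8]
r2 m[X6→φ0] = [8, 9, 7, 9]
r2 m[X6→φ3] = [7, 7, 9, 9]
r2 m[X11→φ1] = [8, 3, 8, 8]
r2 m[X11→φ5] = [6, 6, 5, 5]
r2 m[X0→φ2] = [1, 1, 1, 1]
r2 m[X1→φ3] = [1, 1, 1, 1]
r2 m[X2→φ0] = [54, 324, 280, 96]
r2 m[X2→φ1] = [162, 378, 392, 144]
r2 m[X2→φ2] = [54, 252, 245, 108]
r2 m[X2→φ4] = [243, 378, 280, 432]
r3 m[φ0→X6] = [2268, 2268, 486, 1944]
r3 m[φ0→X2] = [81, 63, 56, 81]
r3 m[φ1→X11] = [864, 2268, 1960, 1890]
r3 m[φ1→X2] = [24, 40, 40, 48]
r3 m[φ2→X0] = [2016, 2016, 1960, 2268]
r3 m[φ2→X2] = [9, 9, 8, 8]
r3 m[φ3→X6] = [8, 9, 7, 9]
r3 m[φ3→X1] = [81, 56, 72, 63]
r3 m[φ4→X2] = [2, 6, 7, 2]
r3 m[φ5→X11] = [8, 3, 8, 8]
r3 m[X6→φ0] = [8, 9, 7, 9]
r3 m[X6→φ3] = [7, 7, 9, 9]
r3 m[X11→φ1] = [8, 3, 8, 8]
r3 m[X11→φ5] = [6, 6, 5, 5]
r3 m[X0→φ2] = [1, 1, 1, 1]
r3 m[X1→φ3] = [1, 1, 1, 1]
r3 m[X2→φ0] = [54, 324, 280, 96]
r3 m[X2→φ1] = [162, 378, 392, 144]
r3 m[X2→φ2] = [54, 252, 245, 108]
r3 m[X2→φ4] = [243, 378, 280, 432]
r4 m[φ0→X6] = [2268, 2268, 486, 1944]
r4 m[φ0→X2] = [81, 63, 56, 81]
r4 m[φ1→X11] = [864, 2268, 1960, 1890]
r4 m[φ1→X2] = [24, 40, 40, 48]
r4 m[φ2→X0] = [2016, 2016, 1960, 2268]
r4 m[φ2→X2] = [9, 9, 8, 8]
r4 m[φ3→X6] = [8, 9, 7, 9]
r4 m[φ3→X1] = [81, 56, 72, 63]
r4 m[φ4→X2] = [2, 6, 7, 2]
r4 m[φ5→X11] = [8, 3, 8, 8]
r4 m[X6→φ0] = [8, 9, 7, 9]
r4 m[X6→φ3] = [2268, 2268, 486, 1944]
r4 m[X11→φ1] = [8, 3, 8, 8]
r4 m[X11→φ5] = [864, 2268, 1960, 1890]
r4 m[X0→φ2] = [1, 1, 1, 1]
r4 m[X1→φ3] = [1, 1, 1, 1]
r4 m[X2→φ0] = [432, 2160, 2240, 768]
r4 m[X2→φ1] = [1458, 3402, 3136, 1296]
r4 m[X2→φ2] = [3888, 15120, 15680, 7776]
r4 m[X2→φ4] = [17496, 22680, 17920, 31104]
r5 m[φ0→X6] = [15680, 15120, 3888, 12960]
r5 m[φ0→X2] = [81, 63, 56, 81]
r5 m[φ1→X11] = [7776, 20412, 15680, 17010]
r5 m[φ1→X2] = [24, 40, 40, 48]
r5 m[φ2→X0] = [120960, 125440, 125440, 136080]
r5 m[φ2→X2] = [9, 9, 8, 8]
r5 m[φ3→X6] = [8, 9, 7, 9]
r5 m[φ3→X1] = [17496, 18144, 15552, 20412]
r5 m[φ4→X2] = [2, 6, 7, 2]
r5 m[φ5→X11] = [8, 3, 8, 8]
r5 m[X6→φ0] = [8, 9, 7, 9]
r5 m[X6→φ3] = [2268, 2268, 486, 1944]
r5 m[X11→φ1] = [8, 3, 8, 8]
r5 m[X11→φ5] = [864, 2268, 1960, 1890]
r5 m[X0→φ2] = [1, 1, 1, 1]
r5 m[X1→φ3] = [1, 1, 1, 1]
r5 m[X2→φ0] = [432, 2160, 2240, 768]
r5 m[X2→φ1] = [1458, 3402, 3136, 1296]
r5 m[X2→φ2] = [3888, 15120, 15680, 7776]
r5 m[X2→φ4] = [17496, 22680, 17920, 31104]
r6 m[φ0→X6] = [15680, 15120, 3888, 12960]
r6 m[φ0→X2] = [81, 63, 56, 81]
r6 m[φ1→X11] = [7776, 20412, 15680, 17010]
r6 m[φ1→X2] = [24, 40, 40, 48]
r6 m[φ2→X0] = [120960, 125440, 125440, 136080]
r6 m[φ2→X2] = [9, 9, 8, 8]
r6 m[φ3→X6] = [8, 9, 7, 9]
r6 m[φ3→X1] = [17496, 18144, 15552, 20412]
r6 m[φ4→X2] = [2, 6, 7, 2]
r6 m[φ5→X11] = [8, 3, 8, 8]
r6 m[X6→φ0] = [8, 9, 7, 9]
r6 m[X6→φ3] = [15680, 15120, 3888, 12960]
r6 m[X11→φ1] = [8, 3, 8, 8]
r6 m[X11→φ5] = [7776, 20412, 15680, 17010]
r6 m[X0→φ2] = [1, 1, 1, 1]
r6 m[X1→φ3] = [1, 1, 1, 1]
r6 m[X2→φ0] = [432, 2160, 2240, 768]
r6 m[X2→φ1] = [1458, 3402, 3136, 1296]
r6 m[X2→φ2] = [3888, 15120, 15680, 7776]
r6 m[X2→φ4] = [17496, 22680, 17920, 31104]
r7 m[φ0→X6] = [15680, 15120, 3888, 12960]
r7 m[φ0→X2] = [81, 63, 56, 81]
r7 m[φ1→X11] = [7776, 20412, 15680, 17010]
r7 m[φ1→X2] = [24, 40, 40, 48]
r7 m[φ2→X0] = [120960, 125440, 125440, 136080]
r7 m[φ2→X2] = [9, 9, 8, 8]
r7 m[φ3→X6] = [8, 9, 7, 9]
r7 m[φ3→X1] = [116640, 120960, 103680, 136080]
r7 m[φ4→X2] = [2, 6, 7, 2]
r7 m[φ5→X11] = [8, 3, 8, 8]
r7 m[X6→φ0] = [8, 9, 7, 9]
r7 m[X6→φ3] = [15680, 15120, 3888, 12960]
r7 m[X11→φ1] = [8, 3, 8, 8]
r7 m[X11→φ5] = [7776, 20412, 15680, 17010]
r7 m[X0→φ2] = [1, 1, 1, 1]
r7 m[X1→φ3] = [1, 1, 1, 1]
r7 m[X2→φ0] = [432, 2160, 2240, 768]
r7 m[X2→φ1] = [1458, 3402, 3136, 1296]
r7 m[X2→φ2] = [3888, 15120, 15680, 7776]
r7 m[X2→φ4] = [17496, 22680, 17920, 31104]
r8 m[φ0→X6] = [15680, 15120, 3888, 12960]
r8 m[φ0→X2] = [81, 63, 56, 81]
r8 m[φ1→X11] = [7776, 20412, 15680, 17010]
r8 m[φ1→X2] = [24, 40, 40, 48]
r8 m[φ2→X0] = [120960, 125440, 125440, 136080]
r8 m[φ2→X2] = [9, 9, 8, 8]
r8 m[φ3→X6] = [8, 9, 7, 9]
r8 m[φ3→X1] = [116640, 120960, 103680, 136080]
r8 m[φ4→X2] = [2, 6, 7, 2]
r8 m[φ5→X11] = [8, 3, 8, 8]
r8 m[X6→φ0] = [8, 9, 7, 9]
r8 m[X6→φ3] = [15680, 15120, 3888, 12960]
r8 m[X11→φ1] = [8, 3, 8, 8]
r8 m[X11→φ5] = [7776, 20412, 15680, 17010]
r8 m[X0→φ2] = [1, 1, 1, 1]
r8 m[X1→φ3] = [1, 1, 1, 1]
r8 m[X2→φ0] = [432, 2160, 2240, 768]
r8 m[X2→φ1] = [1458, 3402, 3136, 1296]
r8 m[X2→φ2] = [3888, 15120, 15680, 7776]
r8 m[X2→φ4] = [17496, 22680, 17920, 31104]
fixed point reached at round 8
traceback from X6: (X6=1, X11=3, X0=3, X1=3, X2=1), score=136080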